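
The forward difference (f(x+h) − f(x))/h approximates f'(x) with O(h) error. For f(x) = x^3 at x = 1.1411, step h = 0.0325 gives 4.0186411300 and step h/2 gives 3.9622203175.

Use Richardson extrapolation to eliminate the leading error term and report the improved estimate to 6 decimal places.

3.905800

With r = 1 the leading error scales as h^1, so the weight is 2^1 = 2.
Numerator 2×A(h/2) − A(h) = 2×3.9622203175 − 4.0186411300 = 3.9057995050
Divide by 2^1 − 1 = 1.
Result: 3.9057995050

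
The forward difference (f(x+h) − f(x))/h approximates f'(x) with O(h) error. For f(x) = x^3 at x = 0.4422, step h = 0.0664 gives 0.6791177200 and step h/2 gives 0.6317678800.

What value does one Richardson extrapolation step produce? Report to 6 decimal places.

0.584418

r = 1, so 2^r = 2.
2 × 0.6317678800 − 0.6791177200 = 0.5844180400
Divide by 2^1 − 1 = 1.
(2 × 0.6317678800 − 0.6791177200)/(2 − 1) = 0.5844180400
Shift from A(h/2): −0.0473498400.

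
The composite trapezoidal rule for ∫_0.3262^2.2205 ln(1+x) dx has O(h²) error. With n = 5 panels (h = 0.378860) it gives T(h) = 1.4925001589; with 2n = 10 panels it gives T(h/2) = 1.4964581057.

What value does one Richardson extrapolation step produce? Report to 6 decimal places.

Leading term ∝ h^2; use weight 4 = 2^2.
Numerator 4*A(h/2) − A(h) = 4*1.4964581057 − 1.4925001589 = 4.4933322639
Denominator 4 − 1 = 3.
4.4933322639 ÷ 3 = 1.4977774213

1.497777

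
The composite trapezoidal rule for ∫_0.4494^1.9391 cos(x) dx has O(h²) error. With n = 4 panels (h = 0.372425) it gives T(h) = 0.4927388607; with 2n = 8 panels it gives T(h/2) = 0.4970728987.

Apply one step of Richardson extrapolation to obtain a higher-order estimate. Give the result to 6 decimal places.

r = 2: numerator weight 4, denominator 3.
Numerator 4·A(h/2) − A(h) = 4·0.4970728987 − 0.4927388607 = 1.4955527341
Denominator 4 − 1 = 3.
(4·0.4970728987 − 0.4927388607)/(4 − 1) = 0.4985175780
Shift from A(h/2): +0.0014446793.

0.498518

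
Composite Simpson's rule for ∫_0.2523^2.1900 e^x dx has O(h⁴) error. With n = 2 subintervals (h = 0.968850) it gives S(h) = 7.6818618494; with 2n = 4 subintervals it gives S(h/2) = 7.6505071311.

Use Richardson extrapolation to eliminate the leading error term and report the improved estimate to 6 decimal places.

7.648417

With r = 4 the leading error scales as h^4, so the weight is 2^4 = 16.
Difference of the inputs: 7.6505071311 − 7.6818618494 = -0.0313547183
Correction (A(h/2) − A(h))/(16 − 1) = (-0.0313547183)/15 = -0.0020903146
R = A(h/2) + (A(h/2) − A(h))/15 = 7.6505071311 − 0.0020903146 = 7.6484168165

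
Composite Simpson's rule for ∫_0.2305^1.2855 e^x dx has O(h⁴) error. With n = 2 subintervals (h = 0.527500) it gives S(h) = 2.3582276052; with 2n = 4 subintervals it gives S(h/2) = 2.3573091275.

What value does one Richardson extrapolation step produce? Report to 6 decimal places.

2.357248

The method has order 4: 2^4 = 16.
Weighted: 37.7169460400 − 2.3582276052 = 35.3587184348
Extrapolated: 35.3587184348 / 15 = 2.3572478957
Gap between inputs: 9.185e-04; correction applied: −0.0000612318.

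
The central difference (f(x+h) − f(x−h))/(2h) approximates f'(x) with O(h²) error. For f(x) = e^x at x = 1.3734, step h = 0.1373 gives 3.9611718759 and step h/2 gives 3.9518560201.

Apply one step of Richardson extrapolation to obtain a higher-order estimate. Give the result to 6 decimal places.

3.948751

With r = 2 the leading error scales as h^2, so the weight is 2^2 = 4.
Numerator 4 × A(h/2) − A(h) = 4 × 3.9518560201 − 3.9611718759 = 11.8462522045
(4 × 3.9518560201 − 3.9611718759)/(4 − 1) = 3.9487507348
Gap between inputs: 9.316e-03; correction applied: −0.0031052853.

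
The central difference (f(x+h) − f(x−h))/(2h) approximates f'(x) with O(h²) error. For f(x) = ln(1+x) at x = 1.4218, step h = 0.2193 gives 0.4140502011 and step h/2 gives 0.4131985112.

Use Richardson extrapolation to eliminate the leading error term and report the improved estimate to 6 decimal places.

0.412915

r = 2: numerator weight 4, denominator 3.
4 × 0.4131985112 = 1.6527940448; subtract 0.4140502011 → 1.2387438437
Divide by 2^2 − 1 = 3.
Result: 0.4129146146
Shift from A(h/2): −0.0002838966.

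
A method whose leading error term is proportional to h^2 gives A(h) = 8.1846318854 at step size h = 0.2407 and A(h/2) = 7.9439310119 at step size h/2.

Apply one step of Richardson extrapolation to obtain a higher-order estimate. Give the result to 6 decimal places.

r = 2, so 2^r = 4.
Weighted: 31.7757240476 − 8.1846318854 = 23.5910921622
Denominator 4 − 1 = 3.
Extrapolated: 23.5910921622 / 3 = 7.8636973874
Gap between inputs: 2.407e-01; correction applied: −0.0802336245.

7.863697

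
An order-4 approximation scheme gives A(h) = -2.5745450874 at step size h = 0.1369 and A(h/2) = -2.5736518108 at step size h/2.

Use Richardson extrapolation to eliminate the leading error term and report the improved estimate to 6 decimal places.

-2.573592

Leading term ∝ h^4; use weight 16 = 2^4.
Top: 16(-2.5736518108) − (-2.5745450874) = -38.6038838854
(16·(-2.5736518108) − (-2.5745450874))/(16 − 1) = -2.5735922590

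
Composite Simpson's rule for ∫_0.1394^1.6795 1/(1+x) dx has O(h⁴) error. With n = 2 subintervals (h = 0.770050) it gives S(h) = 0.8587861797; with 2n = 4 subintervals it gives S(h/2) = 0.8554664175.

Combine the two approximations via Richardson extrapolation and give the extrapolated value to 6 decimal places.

0.855245

Error is O(h^4); halving h shrinks it by 2^4 = 16.
2^4*A(h/2) = 13.6874626800; minus A(h) gives 12.8286765003.
R = 12.8286765003/15 = 0.8552451000
Correction |R − A(h/2)| = 2.213e-04; gap |A(h/2) − A(h)| = 3.320e-03.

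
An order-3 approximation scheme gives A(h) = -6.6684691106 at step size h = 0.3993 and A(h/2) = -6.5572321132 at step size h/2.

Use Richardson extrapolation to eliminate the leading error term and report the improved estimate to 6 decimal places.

r = 3, so 2^r = 8.
Numerator 8×A(h/2) − A(h) = 8×(-6.5572321132) − (-6.6684691106) = -45.7893877950
Divide by 2^3 − 1 = 7.
So the Richardson estimate is -6.5413411136.
Gap between inputs: 1.112e-01; correction applied: +0.0158909996.

-6.541341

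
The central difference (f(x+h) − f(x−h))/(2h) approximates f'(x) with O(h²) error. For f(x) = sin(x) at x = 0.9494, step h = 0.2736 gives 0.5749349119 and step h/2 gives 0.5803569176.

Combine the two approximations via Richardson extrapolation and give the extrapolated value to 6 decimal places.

0.582164

Method order is 2; weight 2^2 = 4.
Difference of the inputs: 0.5803569176 − 0.5749349119 = 0.0054220057
Correction (A(h/2) − A(h))/(4 − 1) = 0.0054220057/3 = 0.0018073352
R = A(h/2) + (A(h/2) − A(h))/3 = 0.5803569176 + 0.0018073352 = 0.5821642528
Gap between inputs: 5.422e-03; correction applied: +0.0018073352.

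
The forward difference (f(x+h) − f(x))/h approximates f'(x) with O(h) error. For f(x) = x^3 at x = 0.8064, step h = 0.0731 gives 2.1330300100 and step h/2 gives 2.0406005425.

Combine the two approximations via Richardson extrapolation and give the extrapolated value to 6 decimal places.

The method has order 1: 2^1 = 2.
2×2.0406005425 − 2.1330300100 = 1.9481710750
Divide by 2^1 − 1 = 1.
So the Richardson estimate is 1.9481710750.
Correction |R − A(h/2)| = 9.243e-02; gap |A(h/2) − A(h)| = 9.243e-02.

1.948171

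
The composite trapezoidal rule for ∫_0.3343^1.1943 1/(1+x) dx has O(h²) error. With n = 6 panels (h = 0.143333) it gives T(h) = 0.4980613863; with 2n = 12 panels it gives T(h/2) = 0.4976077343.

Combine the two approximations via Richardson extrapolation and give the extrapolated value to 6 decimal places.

0.497457

Order 2 gives 2^r = 4 and 2^r − 1 = 3.
2^2·A(h/2) = 1.9904309372; minus A(h) gives 1.4923695509.
Extrapolated: 1.4923695509 / 3 = 0.4974565170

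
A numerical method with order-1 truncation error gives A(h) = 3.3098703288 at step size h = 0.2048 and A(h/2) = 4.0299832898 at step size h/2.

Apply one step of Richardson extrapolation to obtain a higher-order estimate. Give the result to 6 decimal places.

The method has order 1: 2^1 = 2.
2·4.0299832898 − 3.3098703288 = 4.7500962508
Divide by 2^1 − 1 = 1.
Extrapolated: 4.7500962508 / 1 = 4.7500962508
Shift from A(h/2): +0.7201129610.

4.750096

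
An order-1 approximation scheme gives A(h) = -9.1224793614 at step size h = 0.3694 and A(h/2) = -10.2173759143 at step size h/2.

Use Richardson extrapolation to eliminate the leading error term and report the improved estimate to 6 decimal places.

r = 1, so 2^r = 2.
2^1×A(h/2) = -20.4347518286; minus A(h) gives -11.3122724672.
Divide by 2^1 − 1 = 1.
R = (-11.3122724672)/1 = -11.3122724672

-11.312272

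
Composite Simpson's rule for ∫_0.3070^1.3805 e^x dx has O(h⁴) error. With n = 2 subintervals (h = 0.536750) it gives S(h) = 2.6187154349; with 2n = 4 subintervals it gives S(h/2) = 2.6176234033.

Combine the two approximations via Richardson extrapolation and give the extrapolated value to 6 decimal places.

2.617551

The method has order 4: 2^4 = 16.
16*2.6176234033 = 41.8819744528; subtract 2.6187154349 → 39.2632590179
Divide by 2^4 − 1 = 15.
39.2632590179 ÷ 15 = 2.6175506012
Shift from A(h/2): −0.0000728021.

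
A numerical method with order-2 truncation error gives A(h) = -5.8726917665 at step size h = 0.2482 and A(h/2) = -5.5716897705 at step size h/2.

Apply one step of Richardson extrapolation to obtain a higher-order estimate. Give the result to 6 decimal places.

-5.471356

Order 2 gives 2^r = 4 and 2^r − 1 = 3.
Weighted: (-22.2867590820) − (-5.8726917665) = -16.4140673155
R = (-16.4140673155)/3 = -5.4713557718
Shift from A(h/2): +0.1003339987.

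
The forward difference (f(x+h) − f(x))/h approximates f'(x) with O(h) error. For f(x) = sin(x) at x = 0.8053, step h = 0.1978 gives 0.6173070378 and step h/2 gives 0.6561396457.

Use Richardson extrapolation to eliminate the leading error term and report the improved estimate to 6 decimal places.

r = 1: numerator weight 2, denominator 1.
2×0.6561396457 = 1.3122792914; 1.3122792914 − 0.6173070378 = 0.6949722536
Divide by 2^1 − 1 = 1.
R = 0.6949722536/1 = 0.6949722536
Correction |R − A(h/2)| = 3.883e-02; gap |A(h/2) − A(h)| = 3.883e-02.

0.694972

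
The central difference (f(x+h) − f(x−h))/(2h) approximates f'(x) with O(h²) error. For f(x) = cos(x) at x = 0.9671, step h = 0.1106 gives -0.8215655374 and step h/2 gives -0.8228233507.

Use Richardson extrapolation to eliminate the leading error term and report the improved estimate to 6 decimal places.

r = 2: numerator weight 4, denominator 3.
A(h/2) − A(h) = -0.8228233507 − (-0.8215655374) = -0.0012578133
Divide by 2^2 − 1 = 3: (-0.0012578133)/3 = -0.0004192711
R = A(h/2) + (A(h/2) − A(h))/3 = -0.8228233507 − 0.0004192711 = -0.8232426218

-0.823243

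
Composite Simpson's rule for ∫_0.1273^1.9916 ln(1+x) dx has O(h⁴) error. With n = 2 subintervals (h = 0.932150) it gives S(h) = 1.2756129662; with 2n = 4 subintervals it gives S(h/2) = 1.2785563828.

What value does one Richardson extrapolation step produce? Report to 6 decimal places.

The method has order 4: 2^4 = 16.
Numerator 16×A(h/2) − A(h) = 16×1.2785563828 − 1.2756129662 = 19.1812891586
Denominator 16 − 1 = 15.
19.1812891586 ÷ 15 = 1.2787526106
Shift from A(h/2): +0.0001962278.

1.278753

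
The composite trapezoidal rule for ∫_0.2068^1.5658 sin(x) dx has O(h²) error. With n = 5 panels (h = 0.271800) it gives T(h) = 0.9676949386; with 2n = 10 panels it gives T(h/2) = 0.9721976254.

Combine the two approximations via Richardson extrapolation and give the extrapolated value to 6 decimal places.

0.973699

r = 2: numerator weight 4, denominator 3.
4×0.9721976254 = 3.8887905016; 3.8887905016 − 0.9676949386 = 2.9210955630
Divide by 2^2 − 1 = 3.
(4×0.9721976254 − 0.9676949386)/(4 − 1) = 0.9736985210
Gap between inputs: 4.503e-03; correction applied: +0.0015008956.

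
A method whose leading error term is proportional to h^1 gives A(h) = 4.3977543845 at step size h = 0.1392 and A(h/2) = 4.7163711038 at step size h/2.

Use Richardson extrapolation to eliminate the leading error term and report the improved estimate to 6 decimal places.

5.034988

Leading term ∝ h^1; use weight 2 = 2^1.
Weighted: 9.4327422076 − 4.3977543845 = 5.0349878231
5.0349878231 ÷ 1 = 5.0349878231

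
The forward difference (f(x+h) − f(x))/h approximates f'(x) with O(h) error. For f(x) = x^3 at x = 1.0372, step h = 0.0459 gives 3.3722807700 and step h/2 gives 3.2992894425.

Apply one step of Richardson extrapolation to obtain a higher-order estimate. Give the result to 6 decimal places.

3.226298

r = 1, so 2^r = 2.
Numerator 2 × A(h/2) − A(h) = 2 × 3.2992894425 − 3.3722807700 = 3.2262981150
Extrapolated: 3.2262981150 / 1 = 3.2262981150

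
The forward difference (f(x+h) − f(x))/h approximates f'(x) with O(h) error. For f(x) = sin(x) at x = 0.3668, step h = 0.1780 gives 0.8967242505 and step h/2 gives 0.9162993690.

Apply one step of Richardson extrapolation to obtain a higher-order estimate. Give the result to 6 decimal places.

Method order is 1; weight 2^1 = 2.
Weighted: 1.8325987380 − 0.8967242505 = 0.9358744875
0.9358744875 ÷ 1 = 0.9358744875

0.935874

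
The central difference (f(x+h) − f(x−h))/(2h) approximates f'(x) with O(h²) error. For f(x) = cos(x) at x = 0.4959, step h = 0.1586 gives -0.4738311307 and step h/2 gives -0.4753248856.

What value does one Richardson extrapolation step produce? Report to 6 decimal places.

With r = 2 the leading error scales as h^2, so the weight is 2^2 = 4.
4·(-0.4753248856) = -1.9012995424; subtract (-0.4738311307) → -1.4274684117
Divide by 2^2 − 1 = 3.
So the Richardson estimate is -0.4758228039.
Shift from A(h/2): −0.0004979183.

-0.475823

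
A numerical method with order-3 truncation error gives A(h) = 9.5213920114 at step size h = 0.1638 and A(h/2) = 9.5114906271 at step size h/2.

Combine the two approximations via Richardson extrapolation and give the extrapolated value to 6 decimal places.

The method has order 3: 2^3 = 8.
2^3*A(h/2) = 76.0919250168; minus A(h) gives 66.5705330054.
66.5705330054 ÷ 7 = 9.5100761436
Correction |R − A(h/2)| = 1.414e-03; gap |A(h/2) − A(h)| = 9.901e-03.

9.510076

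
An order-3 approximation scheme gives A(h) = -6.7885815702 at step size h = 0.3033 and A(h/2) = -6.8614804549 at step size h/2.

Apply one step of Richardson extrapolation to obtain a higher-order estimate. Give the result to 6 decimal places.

With r = 3 the leading error scales as h^3, so the weight is 2^3 = 8.
Top: 8(-6.8614804549) − (-6.7885815702) = -48.1032620690
Divide by 2^3 − 1 = 7.
(8 × (-6.8614804549) − (-6.7885815702))/(8 − 1) = -6.8718945813
Shift from A(h/2): −0.0104141264.

-6.871895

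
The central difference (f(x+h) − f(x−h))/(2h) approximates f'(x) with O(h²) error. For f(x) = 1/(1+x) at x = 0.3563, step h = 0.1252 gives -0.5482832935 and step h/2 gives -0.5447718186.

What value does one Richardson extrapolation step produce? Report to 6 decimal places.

-0.543601

Order 2 gives 2^r = 4 and 2^r − 1 = 3.
Numerator 4×A(h/2) − A(h) = 4×(-0.5447718186) − (-0.5482832935) = -1.6308039809
(-1.6308039809) ÷ 3 = -0.5436013270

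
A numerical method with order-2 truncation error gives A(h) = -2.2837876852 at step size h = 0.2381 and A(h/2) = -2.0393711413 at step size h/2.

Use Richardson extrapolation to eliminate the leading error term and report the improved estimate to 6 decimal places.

The method has order 2: 2^2 = 4.
4×(-2.0393711413) − (-2.2837876852) = -5.8736968800
(4×(-2.0393711413) − (-2.2837876852))/(4 − 1) = -1.9578989600

-1.957899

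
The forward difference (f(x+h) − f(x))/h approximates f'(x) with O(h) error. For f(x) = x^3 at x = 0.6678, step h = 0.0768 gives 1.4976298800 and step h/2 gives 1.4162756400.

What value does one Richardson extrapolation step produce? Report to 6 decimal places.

With r = 1 the leading error scales as h^1, so the weight is 2^1 = 2.
2^1·A(h/2) = 2.8325512800; minus A(h) gives 1.3349214000.
Divide by 2^1 − 1 = 1.
Result: 1.3349214000

1.334921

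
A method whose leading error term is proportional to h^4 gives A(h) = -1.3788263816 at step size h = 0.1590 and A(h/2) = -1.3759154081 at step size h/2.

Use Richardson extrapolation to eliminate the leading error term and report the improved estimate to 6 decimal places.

Order 4 gives 2^r = 16 and 2^r − 1 = 15.
2^4·A(h/2) = -22.0146465296; minus A(h) gives -20.6358201480.
Divide by 2^4 − 1 = 15.
Extrapolated: (-20.6358201480) / 15 = -1.3757213432
Correction |R − A(h/2)| = 1.941e-04; gap |A(h/2) − A(h)| = 2.911e-03.

-1.375721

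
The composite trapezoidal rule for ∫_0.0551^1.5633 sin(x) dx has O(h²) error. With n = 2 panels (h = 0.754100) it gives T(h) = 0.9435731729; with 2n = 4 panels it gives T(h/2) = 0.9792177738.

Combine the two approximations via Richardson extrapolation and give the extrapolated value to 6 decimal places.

0.991099

r = 2: numerator weight 4, denominator 3.
Weighted: 3.9168710952 − 0.9435731729 = 2.9732979223
2.9732979223 ÷ 3 = 0.9910993074
Gap between inputs: 3.564e-02; correction applied: +0.0118815336.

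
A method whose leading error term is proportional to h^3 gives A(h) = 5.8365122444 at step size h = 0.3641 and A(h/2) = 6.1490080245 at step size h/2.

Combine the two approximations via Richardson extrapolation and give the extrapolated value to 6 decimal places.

With r = 3 the leading error scales as h^3, so the weight is 2^3 = 8.
Top: 8(6.1490080245) − (5.8365122444) = 43.3555519516
Extrapolated: 43.3555519516 / 7 = 6.1936502788
Gap between inputs: 3.125e-01; correction applied: +0.0446422543.

6.193650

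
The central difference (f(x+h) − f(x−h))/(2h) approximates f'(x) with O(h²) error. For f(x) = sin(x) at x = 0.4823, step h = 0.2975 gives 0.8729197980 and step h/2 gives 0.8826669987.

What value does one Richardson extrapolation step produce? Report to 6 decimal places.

The method has order 2: 2^2 = 4.
4×0.8826669987 − 0.8729197980 = 2.6577481968
Divide by 2^2 − 1 = 3.
Extrapolated: 2.6577481968 / 3 = 0.8859160656

0.885916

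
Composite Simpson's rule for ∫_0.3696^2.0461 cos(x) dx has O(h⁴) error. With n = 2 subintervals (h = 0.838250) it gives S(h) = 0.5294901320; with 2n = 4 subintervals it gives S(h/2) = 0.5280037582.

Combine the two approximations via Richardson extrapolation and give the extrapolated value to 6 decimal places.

0.527905

Leading term ∝ h^4; use weight 16 = 2^4.
16 × 0.5280037582 = 8.4480601312; subtract 0.5294901320 → 7.9185699992
Denominator 16 − 1 = 15.
Extrapolated: 7.9185699992 / 15 = 0.5279046666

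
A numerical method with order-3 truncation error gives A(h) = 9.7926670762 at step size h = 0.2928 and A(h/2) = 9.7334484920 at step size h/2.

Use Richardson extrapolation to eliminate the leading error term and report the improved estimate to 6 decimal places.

With r = 3 the leading error scales as h^3, so the weight is 2^3 = 8.
A(h/2) − A(h) = 9.7334484920 − 9.7926670762 = -0.0592185842
Divide by 2^3 − 1 = 7: (-0.0592185842)/7 = -0.0084597977
R = 9.7334484920 − 0.0084597977 = 9.7249886943

9.724989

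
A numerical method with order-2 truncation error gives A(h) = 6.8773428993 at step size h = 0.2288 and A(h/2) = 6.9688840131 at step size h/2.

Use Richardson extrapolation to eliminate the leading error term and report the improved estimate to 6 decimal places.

6.999398

r = 2: numerator weight 4, denominator 3.
4×6.9688840131 − 6.8773428993 = 20.9981931531
Denominator 4 − 1 = 3.
Result: 6.9993977177
Correction |R − A(h/2)| = 3.051e-02; gap |A(h/2) − A(h)| = 9.154e-02.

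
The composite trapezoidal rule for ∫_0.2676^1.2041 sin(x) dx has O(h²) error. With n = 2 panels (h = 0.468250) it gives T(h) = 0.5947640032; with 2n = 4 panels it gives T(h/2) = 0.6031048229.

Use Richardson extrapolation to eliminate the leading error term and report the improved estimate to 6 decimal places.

0.605885

Order 2 gives 2^r = 4 and 2^r − 1 = 3.
4*0.6031048229 = 2.4124192916; subtract 0.5947640032 → 1.8176552884
Denominator 4 − 1 = 3.
R = 1.8176552884/3 = 0.6058850961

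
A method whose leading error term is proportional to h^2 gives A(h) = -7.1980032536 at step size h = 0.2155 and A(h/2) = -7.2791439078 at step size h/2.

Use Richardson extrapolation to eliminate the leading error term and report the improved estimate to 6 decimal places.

r = 2, so 2^r = 4.
4·(-7.2791439078) = -29.1165756312; subtract (-7.1980032536) → -21.9185723776
Divide by 2^2 − 1 = 3.
R = (-21.9185723776)/3 = -7.3061907925
Gap between inputs: 8.114e-02; correction applied: −0.0270468847.

-7.306191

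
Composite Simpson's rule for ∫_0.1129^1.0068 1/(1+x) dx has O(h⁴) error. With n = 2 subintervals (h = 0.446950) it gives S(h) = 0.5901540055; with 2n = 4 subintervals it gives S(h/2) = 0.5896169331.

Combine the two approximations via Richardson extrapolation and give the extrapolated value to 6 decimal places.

0.589581

r = 4: numerator weight 16, denominator 15.
2^4×A(h/2) = 9.4338709296; minus A(h) gives 8.8437169241.
R = 8.8437169241/15 = 0.5895811283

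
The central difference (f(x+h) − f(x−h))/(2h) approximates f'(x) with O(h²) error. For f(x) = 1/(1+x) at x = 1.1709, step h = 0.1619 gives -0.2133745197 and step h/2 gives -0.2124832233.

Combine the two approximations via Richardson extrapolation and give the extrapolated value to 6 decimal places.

The method has order 2: 2^2 = 4.
4·(-0.2124832233) = -0.8499328932; subtract (-0.2133745197) → -0.6365583735
(-0.6365583735) ÷ 3 = -0.2121861245

-0.212186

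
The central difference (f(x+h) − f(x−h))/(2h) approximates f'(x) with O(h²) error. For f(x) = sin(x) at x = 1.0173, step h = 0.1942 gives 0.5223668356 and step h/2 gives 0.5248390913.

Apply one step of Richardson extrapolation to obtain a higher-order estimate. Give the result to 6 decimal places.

Leading term ∝ h^2; use weight 4 = 2^2.
4*0.5248390913 − 0.5223668356 = 1.5769895296
Denominator 4 − 1 = 3.
Result: 0.5256631765
Gap between inputs: 2.472e-03; correction applied: +0.0008240852.

0.525663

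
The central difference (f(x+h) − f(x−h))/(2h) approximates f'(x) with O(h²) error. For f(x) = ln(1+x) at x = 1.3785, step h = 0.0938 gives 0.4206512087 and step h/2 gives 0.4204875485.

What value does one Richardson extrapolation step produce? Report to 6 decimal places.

0.420433

Error is O(h^2); halving h shrinks it by 2^2 = 4.
Difference of the inputs: 0.4204875485 − 0.4206512087 = -0.0001636602
Correction (A(h/2) − A(h))/(4 − 1) = (-0.0001636602)/3 = -0.0000545534
R = A(h/2) + (A(h/2) − A(h))/3 = 0.4204875485 − 0.0000545534 = 0.4204329951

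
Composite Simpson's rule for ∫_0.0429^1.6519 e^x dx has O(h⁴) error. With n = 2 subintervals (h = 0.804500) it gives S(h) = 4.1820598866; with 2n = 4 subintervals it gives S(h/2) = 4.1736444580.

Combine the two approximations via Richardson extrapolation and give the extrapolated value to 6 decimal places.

4.173083

Error is O(h^4); halving h shrinks it by 2^4 = 16.
Top: 16(4.1736444580) − (4.1820598866) = 62.5962514414
(16·4.1736444580 − 4.1820598866)/(16 − 1) = 4.1730834294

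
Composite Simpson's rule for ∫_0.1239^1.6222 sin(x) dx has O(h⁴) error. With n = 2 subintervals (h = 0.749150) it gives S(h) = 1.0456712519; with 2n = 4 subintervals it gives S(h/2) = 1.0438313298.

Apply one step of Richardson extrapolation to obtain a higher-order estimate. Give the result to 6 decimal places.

With r = 4 the leading error scales as h^4, so the weight is 2^4 = 16.
2^4·A(h/2) = 16.7013012768; minus A(h) gives 15.6556300249.
Denominator 16 − 1 = 15.
So the Richardson estimate is 1.0437086683.

1.043709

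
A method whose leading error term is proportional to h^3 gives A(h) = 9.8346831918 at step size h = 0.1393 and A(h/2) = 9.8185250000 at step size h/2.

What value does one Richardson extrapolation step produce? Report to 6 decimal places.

9.816217

Order 3 gives 2^r = 8 and 2^r − 1 = 7.
2^3·A(h/2) = 78.5482000000; minus A(h) gives 68.7135168082.
Denominator 8 − 1 = 7.
Extrapolated: 68.7135168082 / 7 = 9.8162166869
Correction |R − A(h/2)| = 2.308e-03; gap |A(h/2) − A(h)| = 1.616e-02.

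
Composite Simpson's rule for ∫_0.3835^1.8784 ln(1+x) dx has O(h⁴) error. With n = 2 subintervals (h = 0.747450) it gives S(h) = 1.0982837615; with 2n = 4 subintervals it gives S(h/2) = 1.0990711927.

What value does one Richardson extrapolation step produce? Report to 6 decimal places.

1.099124

r = 4, so 2^r = 16.
16×1.0990711927 = 17.5851390832; subtract 1.0982837615 → 16.4868553217
Divide by 2^4 − 1 = 15.
(16×1.0990711927 − 1.0982837615)/(16 − 1) = 1.0991236881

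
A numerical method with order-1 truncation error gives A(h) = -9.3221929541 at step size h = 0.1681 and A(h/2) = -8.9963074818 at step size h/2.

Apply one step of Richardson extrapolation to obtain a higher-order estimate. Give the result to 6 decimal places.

r = 1, so 2^r = 2.
Weighted: (-17.9926149636) − (-9.3221929541) = -8.6704220095
(2*(-8.9963074818) − (-9.3221929541))/(2 − 1) = -8.6704220095
Correction |R − A(h/2)| = 3.259e-01; gap |A(h/2) − A(h)| = 3.259e-01.

-8.670422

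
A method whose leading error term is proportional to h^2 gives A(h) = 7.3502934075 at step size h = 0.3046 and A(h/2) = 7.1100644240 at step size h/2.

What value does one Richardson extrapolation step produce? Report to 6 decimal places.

7.029988

With r = 2 the leading error scales as h^2, so the weight is 2^2 = 4.
Numerator 4*A(h/2) − A(h) = 4*7.1100644240 − 7.3502934075 = 21.0899642885
Denominator 4 − 1 = 3.
R = 21.0899642885/3 = 7.0299880962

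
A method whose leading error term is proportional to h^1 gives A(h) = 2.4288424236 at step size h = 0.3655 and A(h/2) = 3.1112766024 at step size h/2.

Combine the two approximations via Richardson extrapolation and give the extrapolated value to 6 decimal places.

Order 1 gives 2^r = 2 and 2^r − 1 = 1.
2^1×A(h/2) = 6.2225532048; minus A(h) gives 3.7937107812.
Extrapolated: 3.7937107812 / 1 = 3.7937107812
Shift from A(h/2): +0.6824341788.

3.793711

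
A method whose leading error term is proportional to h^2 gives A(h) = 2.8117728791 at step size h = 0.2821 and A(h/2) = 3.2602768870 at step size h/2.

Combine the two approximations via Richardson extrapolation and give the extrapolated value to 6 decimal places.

The method has order 2: 2^2 = 4.
2^2*A(h/2) = 13.0411075480; minus A(h) gives 10.2293346689.
Extrapolated: 10.2293346689 / 3 = 3.4097782230

3.409778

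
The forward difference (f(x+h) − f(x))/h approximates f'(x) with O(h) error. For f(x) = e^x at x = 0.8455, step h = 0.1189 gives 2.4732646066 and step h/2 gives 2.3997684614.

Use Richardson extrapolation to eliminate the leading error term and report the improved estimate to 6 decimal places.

2.326272

Method order is 1; weight 2^1 = 2.
Numerator 2×A(h/2) − A(h) = 2×2.3997684614 − 2.4732646066 = 2.3262723162
Divide by 2^1 − 1 = 1.
R = 2.3262723162/1 = 2.3262723162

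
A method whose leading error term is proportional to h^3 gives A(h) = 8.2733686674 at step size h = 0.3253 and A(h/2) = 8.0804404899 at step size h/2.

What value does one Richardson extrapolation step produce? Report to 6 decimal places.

r = 3, so 2^r = 8.
Numerator 8·A(h/2) − A(h) = 8·8.0804404899 − 8.2733686674 = 56.3701552518
Extrapolated: 56.3701552518 / 7 = 8.0528793217

8.052879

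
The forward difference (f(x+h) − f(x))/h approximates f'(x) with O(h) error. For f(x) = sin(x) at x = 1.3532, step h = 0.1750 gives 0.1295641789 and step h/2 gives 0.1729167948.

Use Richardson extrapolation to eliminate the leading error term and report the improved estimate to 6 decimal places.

r = 1, so 2^r = 2.
2^1·A(h/2) = 0.3458335896; minus A(h) gives 0.2162694107.
0.2162694107 ÷ 1 = 0.2162694107
Correction |R − A(h/2)| = 4.335e-02; gap |A(h/2) − A(h)| = 4.335e-02.

0.216269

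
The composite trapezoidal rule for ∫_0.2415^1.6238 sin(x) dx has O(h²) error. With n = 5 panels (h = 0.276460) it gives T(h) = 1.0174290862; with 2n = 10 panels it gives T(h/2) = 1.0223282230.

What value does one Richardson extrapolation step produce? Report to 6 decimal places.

Error is O(h^2); halving h shrinks it by 2^2 = 4.
A(h/2) − A(h) = 1.0223282230 − 1.0174290862 = 0.0048991368
Divide by 2^2 − 1 = 3: 0.0048991368/3 = 0.0016330456
R = 1.0223282230 + 0.0016330456 = 1.0239612686
Shift from A(h/2): +0.0016330456.

1.023961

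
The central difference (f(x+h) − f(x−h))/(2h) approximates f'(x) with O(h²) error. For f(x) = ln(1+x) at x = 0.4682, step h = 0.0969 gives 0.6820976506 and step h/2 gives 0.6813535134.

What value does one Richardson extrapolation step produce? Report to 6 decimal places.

0.681105

Leading term ∝ h^2; use weight 4 = 2^2.
4*0.6813535134 = 2.7254140536; 2.7254140536 − 0.6820976506 = 2.0433164030
R = 2.0433164030/3 = 0.6811054677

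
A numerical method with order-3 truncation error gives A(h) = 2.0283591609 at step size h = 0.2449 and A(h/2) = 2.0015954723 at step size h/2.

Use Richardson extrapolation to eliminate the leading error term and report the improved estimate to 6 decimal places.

1.997772

Order 3 gives 2^r = 8 and 2^r − 1 = 7.
8 × 2.0015954723 = 16.0127637784; 16.0127637784 − 2.0283591609 = 13.9844046175
Denominator 8 − 1 = 7.
Result: 1.9977720882
Correction |R − A(h/2)| = 3.823e-03; gap |A(h/2) − A(h)| = 2.676e-02.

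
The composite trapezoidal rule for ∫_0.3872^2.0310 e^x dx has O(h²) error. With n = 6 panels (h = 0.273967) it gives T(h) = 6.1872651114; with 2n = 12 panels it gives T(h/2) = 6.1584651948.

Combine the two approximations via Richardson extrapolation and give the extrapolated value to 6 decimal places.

6.148865

The method has order 2: 2^2 = 4.
Difference of the inputs: 6.1584651948 − 6.1872651114 = -0.0287999166
Divide by 2^2 − 1 = 3: (-0.0287999166)/3 = -0.0095999722
R = 6.1584651948 − 0.0095999722 = 6.1488652226
Shift from A(h/2): −0.0095999722.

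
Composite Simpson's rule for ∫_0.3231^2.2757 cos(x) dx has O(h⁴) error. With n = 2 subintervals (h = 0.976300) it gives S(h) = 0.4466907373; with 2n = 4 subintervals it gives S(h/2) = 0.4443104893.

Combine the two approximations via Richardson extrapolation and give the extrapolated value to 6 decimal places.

With r = 4 the leading error scales as h^4, so the weight is 2^4 = 16.
Top: 16(0.4443104893) − (0.4466907373) = 6.6622770915
6.6622770915 ÷ 15 = 0.4441518061
Gap between inputs: 2.380e-03; correction applied: −0.0001586832.

0.444152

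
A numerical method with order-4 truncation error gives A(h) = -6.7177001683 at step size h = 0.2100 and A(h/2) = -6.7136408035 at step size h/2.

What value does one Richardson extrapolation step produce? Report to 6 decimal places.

-6.713370

Method order is 4; weight 2^4 = 16.
2^4*A(h/2) = -107.4182528560; minus A(h) gives -100.7005526877.
Divide by 2^4 − 1 = 15.
So the Richardson estimate is -6.7133701792.
Shift from A(h/2): +0.0002706243.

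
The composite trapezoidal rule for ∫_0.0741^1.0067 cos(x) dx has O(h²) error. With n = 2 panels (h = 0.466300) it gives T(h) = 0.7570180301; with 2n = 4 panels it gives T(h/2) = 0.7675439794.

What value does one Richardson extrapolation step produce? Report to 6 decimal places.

Order 2 gives 2^r = 4 and 2^r − 1 = 3.
Weighted: 3.0701759176 − 0.7570180301 = 2.3131578875
Extrapolated: 2.3131578875 / 3 = 0.7710526292

0.771053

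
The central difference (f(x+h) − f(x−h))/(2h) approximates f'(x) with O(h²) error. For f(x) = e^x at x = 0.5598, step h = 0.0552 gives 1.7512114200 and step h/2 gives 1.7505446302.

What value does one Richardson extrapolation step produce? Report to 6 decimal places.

1.750322

r = 2, so 2^r = 4.
4×1.7505446302 = 7.0021785208; 7.0021785208 − 1.7512114200 = 5.2509671008
R = 5.2509671008/3 = 1.7503223669
Shift from A(h/2): −0.0002222633.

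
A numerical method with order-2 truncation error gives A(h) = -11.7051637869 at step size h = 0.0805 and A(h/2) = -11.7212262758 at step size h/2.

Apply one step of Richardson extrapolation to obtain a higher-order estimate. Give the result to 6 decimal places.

Leading term ∝ h^2; use weight 4 = 2^2.
Difference of the inputs: -11.7212262758 − (-11.7051637869) = -0.0160624889
Divide by 2^2 − 1 = 3: (-0.0160624889)/3 = -0.0053541630
R = A(h/2) + (A(h/2) − A(h))/3 = -11.7212262758 − 0.0053541630 = -11.7265804388
Gap between inputs: 1.606e-02; correction applied: −0.0053541630.

-11.726580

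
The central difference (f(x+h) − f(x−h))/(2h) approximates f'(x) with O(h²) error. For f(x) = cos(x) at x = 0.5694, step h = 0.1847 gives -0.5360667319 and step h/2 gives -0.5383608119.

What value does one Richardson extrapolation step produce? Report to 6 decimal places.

The method has order 2: 2^2 = 4.
Numerator 4·A(h/2) − A(h) = 4·(-0.5383608119) − (-0.5360667319) = -1.6173765157
Extrapolated: (-1.6173765157) / 3 = -0.5391255052

-0.539126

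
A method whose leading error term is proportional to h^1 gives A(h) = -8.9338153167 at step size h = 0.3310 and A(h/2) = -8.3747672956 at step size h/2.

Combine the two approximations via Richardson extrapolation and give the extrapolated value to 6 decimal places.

-7.815719

Error is O(h^1); halving h shrinks it by 2^1 = 2.
2^1*A(h/2) = -16.7495345912; minus A(h) gives -7.8157192745.
(2*(-8.3747672956) − (-8.9338153167))/(2 − 1) = -7.8157192745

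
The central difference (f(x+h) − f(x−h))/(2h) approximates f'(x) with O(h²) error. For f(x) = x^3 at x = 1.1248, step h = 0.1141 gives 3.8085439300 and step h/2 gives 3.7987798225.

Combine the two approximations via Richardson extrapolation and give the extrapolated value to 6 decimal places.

The method has order 2: 2^2 = 4.
Difference of the inputs: 3.7987798225 − 3.8085439300 = -0.0097641075
Divide by 2^2 − 1 = 3: (-0.0097641075)/3 = -0.0032547025
R = A(h/2) + (A(h/2) − A(h))/3 = 3.7987798225 − 0.0032547025 = 3.7955251200

3.795525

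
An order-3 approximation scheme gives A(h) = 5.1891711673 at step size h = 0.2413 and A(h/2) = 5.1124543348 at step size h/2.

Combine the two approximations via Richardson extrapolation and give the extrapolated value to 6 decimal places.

Method order is 3; weight 2^3 = 8.
Top: 8(5.1124543348) − (5.1891711673) = 35.7104635111
Divide by 2^3 − 1 = 7.
Extrapolated: 35.7104635111 / 7 = 5.1014947873

5.101495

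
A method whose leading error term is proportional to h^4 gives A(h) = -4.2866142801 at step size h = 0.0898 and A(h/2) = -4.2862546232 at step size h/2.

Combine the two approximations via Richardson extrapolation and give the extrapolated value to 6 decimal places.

Method order is 4; weight 2^4 = 16.
Numerator 16·A(h/2) − A(h) = 16·(-4.2862546232) − (-4.2866142801) = -64.2934596911
R = (-64.2934596911)/15 = -4.2862306461

-4.286231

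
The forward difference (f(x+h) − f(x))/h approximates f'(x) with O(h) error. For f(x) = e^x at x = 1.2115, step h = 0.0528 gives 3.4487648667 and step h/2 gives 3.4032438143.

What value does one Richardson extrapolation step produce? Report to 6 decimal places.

3.357723

Method order is 1; weight 2^1 = 2.
2^1×A(h/2) = 6.8064876286; minus A(h) gives 3.3577227619.
R = 3.3577227619/1 = 3.3577227619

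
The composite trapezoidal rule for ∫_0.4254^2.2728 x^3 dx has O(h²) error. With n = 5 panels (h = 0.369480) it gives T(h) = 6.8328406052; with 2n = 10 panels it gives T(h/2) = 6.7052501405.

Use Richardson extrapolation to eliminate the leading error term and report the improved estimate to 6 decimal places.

6.662720

Method order is 2; weight 2^2 = 4.
Top: 4(6.7052501405) − (6.8328406052) = 19.9881599568
Extrapolated: 19.9881599568 / 3 = 6.6627199856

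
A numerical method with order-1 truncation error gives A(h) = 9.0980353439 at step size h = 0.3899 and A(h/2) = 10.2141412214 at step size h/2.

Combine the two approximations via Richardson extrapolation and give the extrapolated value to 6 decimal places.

11.330247

Order 1 gives 2^r = 2 and 2^r − 1 = 1.
2×10.2141412214 − 9.0980353439 = 11.3302470989
Extrapolated: 11.3302470989 / 1 = 11.3302470989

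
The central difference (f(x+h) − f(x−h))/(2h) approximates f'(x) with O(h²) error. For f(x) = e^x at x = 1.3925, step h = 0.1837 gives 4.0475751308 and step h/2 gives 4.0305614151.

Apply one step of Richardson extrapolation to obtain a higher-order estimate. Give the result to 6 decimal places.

4.024890

r = 2: numerator weight 4, denominator 3.
A(h/2) − A(h) = 4.0305614151 − 4.0475751308 = -0.0170137157
Correction (A(h/2) − A(h))/(4 − 1) = (-0.0170137157)/3 = -0.0056712386
R = A(h/2) + (A(h/2) − A(h))/3 = 4.0305614151 − 0.0056712386 = 4.0248901765
Shift from A(h/2): −0.0056712386.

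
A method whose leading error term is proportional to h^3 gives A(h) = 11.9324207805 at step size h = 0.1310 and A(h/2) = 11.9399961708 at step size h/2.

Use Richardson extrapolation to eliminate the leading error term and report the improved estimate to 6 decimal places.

Order 3 gives 2^r = 8 and 2^r − 1 = 7.
8*11.9399961708 − 11.9324207805 = 83.5875485859
Denominator 8 − 1 = 7.
Extrapolated: 83.5875485859 / 7 = 11.9410783694

11.941078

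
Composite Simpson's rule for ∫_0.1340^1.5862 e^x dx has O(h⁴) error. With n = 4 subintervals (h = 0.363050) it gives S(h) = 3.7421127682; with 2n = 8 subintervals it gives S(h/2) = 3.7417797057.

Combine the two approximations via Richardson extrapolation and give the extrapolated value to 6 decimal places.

3.741758

Method order is 4; weight 2^4 = 16.
A(h/2) − A(h) = 3.7417797057 − 3.7421127682 = -0.0003330625
Divide by 2^4 − 1 = 15: (-0.0003330625)/15 = -0.0000222042
R = A(h/2) + (A(h/2) − A(h))/15 = 3.7417797057 − 0.0000222042 = 3.7417575015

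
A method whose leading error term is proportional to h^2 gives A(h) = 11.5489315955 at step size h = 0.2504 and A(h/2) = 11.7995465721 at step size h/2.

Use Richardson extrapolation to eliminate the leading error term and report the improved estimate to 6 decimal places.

11.883085

Order 2 gives 2^r = 4 and 2^r − 1 = 3.
Difference of the inputs: 11.7995465721 − 11.5489315955 = 0.2506149766
Correction (A(h/2) − A(h))/(4 − 1) = 0.2506149766/3 = 0.0835383255
R = A(h/2) + (A(h/2) − A(h))/3 = 11.7995465721 + 0.0835383255 = 11.8830848976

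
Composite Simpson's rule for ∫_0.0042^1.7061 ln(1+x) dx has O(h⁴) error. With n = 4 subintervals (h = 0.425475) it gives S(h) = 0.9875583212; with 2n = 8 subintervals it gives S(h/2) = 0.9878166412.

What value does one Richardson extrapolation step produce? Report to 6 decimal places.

Leading term ∝ h^4; use weight 16 = 2^4.
16 × 0.9878166412 − 0.9875583212 = 14.8175079380
R = 14.8175079380/15 = 0.9878338625

0.987834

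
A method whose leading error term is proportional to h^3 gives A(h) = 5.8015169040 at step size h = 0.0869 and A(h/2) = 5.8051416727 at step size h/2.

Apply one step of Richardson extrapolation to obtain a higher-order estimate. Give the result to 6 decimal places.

5.805659

Order 3 gives 2^r = 8 and 2^r − 1 = 7.
Numerator 8·A(h/2) − A(h) = 8·5.8051416727 − 5.8015169040 = 40.6396164776
(8·5.8051416727 − 5.8015169040)/(8 − 1) = 5.8056594968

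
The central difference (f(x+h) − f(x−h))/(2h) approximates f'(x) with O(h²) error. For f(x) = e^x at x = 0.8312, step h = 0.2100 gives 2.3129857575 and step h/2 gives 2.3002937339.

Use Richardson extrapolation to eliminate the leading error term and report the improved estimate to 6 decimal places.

Order 2 gives 2^r = 4 and 2^r − 1 = 3.
Top: 4(2.3002937339) − (2.3129857575) = 6.8881891781
Denominator 4 − 1 = 3.
So the Richardson estimate is 2.2960630594.

2.296063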